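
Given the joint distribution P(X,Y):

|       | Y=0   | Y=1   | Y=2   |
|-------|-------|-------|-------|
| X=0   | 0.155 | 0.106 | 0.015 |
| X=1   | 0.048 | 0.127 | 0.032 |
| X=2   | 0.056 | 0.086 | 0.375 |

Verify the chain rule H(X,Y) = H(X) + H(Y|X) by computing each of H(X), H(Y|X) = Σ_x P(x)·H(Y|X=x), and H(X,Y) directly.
H(X) = 1.4750 bits, H(Y|X) = 1.1911 bits, H(X,Y) = 2.6662 bits

Marginal of X (row sums):
  P(X=0) = 0.155 + 0.106 + 0.015 = 0.276
  P(X=1) = 0.048 + 0.127 + 0.032 = 0.207
  P(X=2) = 0.056 + 0.086 + 0.375 = 0.517
H(X) = -[0.276·log₂(0.276) + 0.207·log₂(0.207) + 0.517·log₂(0.517)]
  = 0.512604 + 0.470366 + 0.492062 = 1.4750 bits

H(Y|X) = Σ_x P(x)·H(Y|X=x):
  X=0: P(X=0) = 0.276, P(Y|X=0) = (155/276, 53/138, 5/92) → H(Y|X=0) = 1.226053
  X=1: P(X=1) = 0.207, P(Y|X=1) = (16/69, 127/207, 32/207) → H(Y|X=1) = 1.337733
  X=2: P(X=2) = 0.517, P(Y|X=2) = (56/517, 86/517, 375/517) → H(Y|X=2) = 1.113826
H(Y|X) = 0.276·1.226053 + 0.207·1.337733 + 0.517·1.113826 = 1.1911 bits

H(X,Y) = -Σ_{x,y} P(x,y) log₂ P(x,y). Per-cell terms -P(x,y)·log₂P(x,y):
  X=0: 0.416897, 0.343214, 0.090883
  X=1: 0.210279, 0.378092, 0.158905
  X=2: 0.232872, 0.304399, 0.530639
Sum of the 9 terms: H(X,Y) = 2.6662 bits

Chain rule check:
  H(X) + H(Y|X) = 1.4750 + 1.1911 = 2.6661 bits
  H(X,Y) = 2.6662 bits
✓ Chain rule verified (Δ = 0.0001 is 4-dp rounding noise: each of the three values was rounded independently).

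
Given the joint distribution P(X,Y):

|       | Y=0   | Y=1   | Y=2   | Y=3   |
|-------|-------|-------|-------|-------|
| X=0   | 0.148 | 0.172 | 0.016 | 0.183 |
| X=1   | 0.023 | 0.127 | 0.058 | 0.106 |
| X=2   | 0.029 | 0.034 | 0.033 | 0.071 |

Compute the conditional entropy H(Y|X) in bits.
1.7736 bits

H(Y|X) = H(X,Y) - H(X)

H(X,Y) = -Σ_{x,y} P(x,y) log₂ P(x,y). Per-cell terms -P(x,y)·log₂P(x,y):
  X=0: 0.40794, 0.43680, 0.09545, 0.44837
  X=1: 0.12517, 0.37809, 0.23825, 0.34321
  X=2: 0.14813, 0.16586, 0.16241, 0.27094
Sum of the 12 terms: H(X,Y) = 3.2206 bits

Marginal of X (row sums):
  P(X=0) = 0.148 + 0.172 + 0.016 + 0.183 = 0.519
  P(X=1) = 0.023 + 0.127 + 0.058 + 0.106 = 0.314
  P(X=2) = 0.029 + 0.034 + 0.033 + 0.071 = 0.167
H(X) = -[0.519·log₂(0.519) + 0.314·log₂(0.314) + 0.167·log₂(0.167)]
  = 0.49107 + 0.52475 + 0.43121 = 1.4470 bits

H(Y|X) = H(X,Y) - H(X) = 3.2206 - 1.4470 = 1.7736 bits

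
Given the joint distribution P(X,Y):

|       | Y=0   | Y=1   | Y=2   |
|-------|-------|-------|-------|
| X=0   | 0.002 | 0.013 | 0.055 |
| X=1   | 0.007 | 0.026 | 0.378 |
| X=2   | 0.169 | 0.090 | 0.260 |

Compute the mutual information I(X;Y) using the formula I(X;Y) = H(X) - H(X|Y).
0.1794 bits

I(X;Y) = H(X) - H(X|Y)

Marginal of X (row sums):
  P(X=0) = 0.002 + 0.013 + 0.055 = 0.070
  P(X=1) = 0.007 + 0.026 + 0.378 = 0.411
  P(X=2) = 0.169 + 0.090 + 0.260 = 0.519
H(X) = -[0.070·log₂(0.070) + 0.411·log₂(0.411) + 0.519·log₂(0.519)]
  = 0.26856 + 0.52723 + 0.49107 = 1.2869 bits

Marginal of Y (column sums):
  P(Y=0) = 0.002 + 0.007 + 0.169 = 0.178
  P(Y=1) = 0.013 + 0.026 + 0.090 = 0.129
  P(Y=2) = 0.055 + 0.378 + 0.260 = 0.693
H(X|Y) = Σ_y P(y)·H(X|Y=y):
  Y=0: P(Y=0) = 0.178, P(X|Y=0) = (1/89, 7/178, 169/178) → H(X|Y=0) = 0.32742
  Y=1: P(Y=1) = 0.129, P(X|Y=1) = (13/129, 26/129, 30/43) → H(X|Y=1) = 1.16174
  Y=2: P(Y=2) = 0.693, P(X|Y=2) = (5/63, 6/11, 260/693) → H(X|Y=2) = 1.29772
H(X|Y) = 0.178·0.32742 + 0.129·1.16174 + 0.693·1.29772 = 1.1075 bits

I(X;Y) = H(X) - H(X|Y) = 1.2869 - 1.1075 = 0.1794 bits

Cross-check via I(X;Y) = H(X) + H(Y) - H(X,Y): computing H(Y) from the column sums and H(X,Y) from the 9 cells in the same way gives H(Y) = 1.1910 bits and H(X,Y) = 2.2985 bits, so
I(X;Y) = 1.2869 + 1.1910 - 2.2985 = 0.1794 bits ✓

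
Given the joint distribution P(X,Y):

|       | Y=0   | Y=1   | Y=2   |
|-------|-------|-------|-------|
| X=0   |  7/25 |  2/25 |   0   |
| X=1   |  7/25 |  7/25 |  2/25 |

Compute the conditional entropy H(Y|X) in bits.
1.1830 bits

H(Y|X) = H(X,Y) - H(X)

H(X,Y) = -Σ_{x,y} P(x,y) log₂ P(x,y). Per-cell terms -P(x,y)·log₂P(x,y):
  X=0: 0.51422, 0.29151, 0.00000
  X=1: 0.51422, 0.51422, 0.29151
  (cells with P = 0 contribute 0)
Sum of the 6 terms: H(X,Y) = 2.1257 bits

Marginal of X (row sums):
  P(X=0) = 7/25 + 2/25 + 0 = 9/25
  P(X=1) = 7/25 + 7/25 + 2/25 = 16/25
H(X) = -[(9/25)·log₂(9/25) + (16/25)·log₂(16/25)]
  = 0.53062 + 0.41207 = 0.9427 bits

H(Y|X) = H(X,Y) - H(X) = 2.1257 - 0.9427 = 1.1830 bits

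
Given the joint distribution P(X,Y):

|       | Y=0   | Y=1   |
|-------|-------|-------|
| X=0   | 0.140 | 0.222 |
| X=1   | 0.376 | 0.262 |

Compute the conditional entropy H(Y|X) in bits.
0.9717 bits

H(Y|X) = H(X,Y) - H(X)

H(X,Y) = -Σ_{x,y} P(x,y) log₂ P(x,y). Per-cell terms -P(x,y)·log₂P(x,y):
  X=0: 0.39711, 0.48204
  X=1: 0.53061, 0.50628
Sum of the 4 terms: H(X,Y) = 1.9160 bits

Marginal of X (row sums):
  P(X=0) = 0.140 + 0.222 = 0.362
  P(X=1) = 0.376 + 0.262 = 0.638
H(X) = -[0.362·log₂(0.362) + 0.638·log₂(0.638)]
  = 0.53067 + 0.41366 = 0.9443 bits

H(Y|X) = H(X,Y) - H(X) = 1.9160 - 0.9443 = 0.9717 bits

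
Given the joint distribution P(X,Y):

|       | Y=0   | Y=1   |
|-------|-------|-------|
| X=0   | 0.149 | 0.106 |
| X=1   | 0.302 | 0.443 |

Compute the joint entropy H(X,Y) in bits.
1.7945 bits

H(X,Y) = -Σ_{x,y} P(x,y) log₂ P(x,y). Per-cell terms -P(x,y)·log₂P(x,y):
  X=0: 0.4092, 0.3432
  X=1: 0.5217, 0.5204
Sum of the 4 terms: H(X,Y) = 1.7945 bits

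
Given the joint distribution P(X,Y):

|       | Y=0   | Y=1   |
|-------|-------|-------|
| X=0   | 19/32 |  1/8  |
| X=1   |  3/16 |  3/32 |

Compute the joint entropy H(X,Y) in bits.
1.5945 bits

H(X,Y) = -Σ_{x,y} P(x,y) log₂ P(x,y). Per-cell terms -P(x,y)·log₂P(x,y):
  X=0: 0.4465, 0.3750
  X=1: 0.4528, 0.3202
Sum of the 4 terms: H(X,Y) = 1.5945 bits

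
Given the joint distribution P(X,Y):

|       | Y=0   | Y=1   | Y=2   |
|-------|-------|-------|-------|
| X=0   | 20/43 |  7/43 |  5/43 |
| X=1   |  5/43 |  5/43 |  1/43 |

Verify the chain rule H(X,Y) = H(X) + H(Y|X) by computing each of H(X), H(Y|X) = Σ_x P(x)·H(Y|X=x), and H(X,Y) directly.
H(X) = 0.8204 bits, H(Y|X) = 1.3287 bits, H(X,Y) = 2.1491 bits

Marginal of X (row sums):
  P(X=0) = 20/43 + 7/43 + 5/43 = 32/43
  P(X=1) = 5/43 + 5/43 + 1/43 = 11/43
H(X) = -[(32/43)·log₂(32/43) + (11/43)·log₂(11/43)]
  = 0.31722 + 0.50314 = 0.8204 bits

H(Y|X) = Σ_x P(x)·H(Y|X=x):
  X=0: P(X=0) = 32/43, P(Y|X=0) = (5/8, 7/32, 5/32) → H(Y|X=0) = 1.32188
  X=1: P(X=1) = 11/43, P(Y|X=1) = (5/11, 5/11, 1/11) → H(Y|X=1) = 1.34859
H(Y|X) = (32/43)·1.32188 + (11/43)·1.34859 = 1.3287 bits

H(X,Y) = -Σ_{x,y} P(x,y) log₂ P(x,y). Per-cell terms -P(x,y)·log₂P(x,y):
  X=0: 0.51364, 0.42633, 0.36097
  X=1: 0.36097, 0.36097, 0.12619
Sum of the 6 terms: H(X,Y) = 2.1491 bits

Chain rule check:
  H(X) + H(Y|X) = 0.8204 + 1.3287 = 2.1491 bits
  H(X,Y) = 2.1491 bits
✓ Chain rule verified.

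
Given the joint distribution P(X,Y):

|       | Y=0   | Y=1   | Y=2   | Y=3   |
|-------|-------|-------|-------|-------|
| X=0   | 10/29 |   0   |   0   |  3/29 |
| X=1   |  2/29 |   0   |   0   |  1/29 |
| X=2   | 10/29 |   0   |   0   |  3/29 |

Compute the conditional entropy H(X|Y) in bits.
1.3728 bits

H(X|Y) = H(X,Y) - H(Y)

H(X,Y) = -Σ_{x,y} P(x,y) log₂ P(x,y). Per-cell terms -P(x,y)·log₂P(x,y):
  X=0: 0.52967, 0.00000, 0.00000, 0.33859
  X=1: 0.26607, 0.00000, 0.00000, 0.16752
  X=2: 0.52967, 0.00000, 0.00000, 0.33859
  (cells with P = 0 contribute 0)
Sum of the 12 terms: H(X,Y) = 2.1701 bits

Marginal of Y (column sums):
  P(Y=0) = 10/29 + 2/29 + 10/29 = 22/29
  P(Y=1) = 0 + 0 + 0 = 0
  P(Y=2) = 0 + 0 + 0 = 0
  P(Y=3) = 3/29 + 1/29 + 3/29 = 7/29
H(Y) = -[(22/29)·log₂(22/29) + (7/29)·log₂(7/29)]   (outcomes with P = 0 contribute 0)
  = 0.30235 + 0.49498 = 0.7973 bits

H(X|Y) = H(X,Y) - H(Y) = 2.1701 - 0.7973 = 1.3728 bits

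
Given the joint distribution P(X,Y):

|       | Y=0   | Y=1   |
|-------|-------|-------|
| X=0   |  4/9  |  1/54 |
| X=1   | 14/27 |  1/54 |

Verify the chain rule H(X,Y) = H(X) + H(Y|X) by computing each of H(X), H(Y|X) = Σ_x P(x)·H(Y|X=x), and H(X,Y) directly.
H(X) = 0.9960 bits, H(Y|X) = 0.2284 bits, H(X,Y) = 1.2244 bits

Marginal of X (row sums):
  P(X=0) = 4/9 + 1/54 = 25/54
  P(X=1) = 14/27 + 1/54 = 29/54
H(X) = -[(25/54)·log₂(25/54) + (29/54)·log₂(29/54)]
  = 0.51437 + 0.48167 = 0.9960 bits

H(Y|X) = Σ_x P(x)·H(Y|X=x):
  X=0: P(X=0) = 25/54, P(Y|X=0) = (24/25, 1/25) → H(Y|X=0) = 0.24229
  X=1: P(X=1) = 29/54, P(Y|X=1) = (28/29, 1/29) → H(Y|X=1) = 0.21640
H(Y|X) = (25/54)·0.24229 + (29/54)·0.21640 = 0.2284 bits

H(X,Y) = -Σ_{x,y} P(x,y) log₂ P(x,y). Per-cell terms -P(x,y)·log₂P(x,y):
  X=0: 0.51997, 0.10657
  X=1: 0.49131, 0.10657
Sum of the 4 terms: H(X,Y) = 1.2244 bits

Chain rule check:
  H(X) + H(Y|X) = 0.9960 + 0.2284 = 1.2244 bits
  H(X,Y) = 1.2244 bits
✓ Chain rule verified.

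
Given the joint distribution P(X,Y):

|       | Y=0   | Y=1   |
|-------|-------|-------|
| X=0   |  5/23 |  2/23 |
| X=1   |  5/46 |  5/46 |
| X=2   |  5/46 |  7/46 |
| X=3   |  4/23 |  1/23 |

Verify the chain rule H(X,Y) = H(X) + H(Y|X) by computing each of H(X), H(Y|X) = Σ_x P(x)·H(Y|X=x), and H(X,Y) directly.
H(X) = 1.9853 bits, H(Y|X) = 0.8926 bits, H(X,Y) = 2.8779 bits

Marginal of X (row sums):
  P(X=0) = 5/23 + 2/23 = 7/23
  P(X=1) = 5/46 + 5/46 = 5/23
  P(X=2) = 5/46 + 7/46 = 6/23
  P(X=3) = 4/23 + 1/23 = 5/23
H(X) = -[(7/23)·log₂(7/23) + (5/23)·log₂(5/23) + (6/23)·log₂(6/23) + (5/23)·log₂(5/23)]
  = 0.52232 + 0.47862 + 0.50572 + 0.47862 = 1.9853 bits

H(Y|X) = Σ_x P(x)·H(Y|X=x):
  X=0: P(X=0) = 7/23, P(Y|X=0) = (5/7, 2/7) → H(Y|X=0) = 0.86312
  X=1: P(X=1) = 5/23, P(Y|X=1) = (1/2, 1/2) → H(Y|X=1) = 1.00000
  X=2: P(X=2) = 6/23, P(Y|X=2) = (5/12, 7/12) → H(Y|X=2) = 0.97987
  X=3: P(X=3) = 5/23, P(Y|X=3) = (4/5, 1/5) → H(Y|X=3) = 0.72193
H(Y|X) = (7/23)·0.86312 + (5/23)·1.00000 + (6/23)·0.97987 + (5/23)·0.72193 = 0.8926 bits

H(X,Y) = -Σ_{x,y} P(x,y) log₂ P(x,y). Per-cell terms -P(x,y)·log₂P(x,y):
  X=0: 0.47862, 0.30640
  X=1: 0.34800, 0.34800
  X=2: 0.34800, 0.41334
  X=3: 0.43888, 0.19668
Sum of the 8 terms: H(X,Y) = 2.8779 bits

Chain rule check:
  H(X) + H(Y|X) = 1.9853 + 0.8926 = 2.8779 bits
  H(X,Y) = 2.8779 bits
✓ Chain rule verified.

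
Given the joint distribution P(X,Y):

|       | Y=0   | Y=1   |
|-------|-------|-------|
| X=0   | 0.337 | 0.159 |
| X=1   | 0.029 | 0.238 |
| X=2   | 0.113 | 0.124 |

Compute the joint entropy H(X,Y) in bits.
2.3205 bits

H(X,Y) = -Σ_{x,y} P(x,y) log₂ P(x,y). Per-cell terms -P(x,y)·log₂P(x,y):
  X=0: 0.5288, 0.4218
  X=1: 0.1481, 0.4929
  X=2: 0.3555, 0.3734
Sum of the 6 terms: H(X,Y) = 2.3205 bits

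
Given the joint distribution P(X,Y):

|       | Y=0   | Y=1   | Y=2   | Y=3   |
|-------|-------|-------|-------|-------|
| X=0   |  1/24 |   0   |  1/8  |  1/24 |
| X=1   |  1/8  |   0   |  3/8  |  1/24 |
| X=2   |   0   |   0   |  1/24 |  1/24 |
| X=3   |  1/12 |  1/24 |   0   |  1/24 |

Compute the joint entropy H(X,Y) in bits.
2.9167 bits

H(X,Y) = -Σ_{x,y} P(x,y) log₂ P(x,y). Per-cell terms -P(x,y)·log₂P(x,y):
  X=0: 0.19104, 0.00000, 0.37500, 0.19104
  X=1: 0.37500, 0.00000, 0.53064, 0.19104
  X=2: 0.00000, 0.00000, 0.19104, 0.19104
  X=3: 0.29875, 0.19104, 0.00000, 0.19104
  (cells with P = 0 contribute 0)
Sum of the 16 terms: H(X,Y) = 2.9167 bits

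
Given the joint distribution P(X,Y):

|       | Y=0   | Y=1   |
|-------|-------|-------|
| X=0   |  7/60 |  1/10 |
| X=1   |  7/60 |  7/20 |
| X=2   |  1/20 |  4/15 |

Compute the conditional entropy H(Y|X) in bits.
0.7936 bits

H(Y|X) = H(X,Y) - H(X)

H(X,Y) = -Σ_{x,y} P(x,y) log₂ P(x,y). Per-cell terms -P(x,y)·log₂P(x,y):
  X=0: 0.3616, 0.3322
  X=1: 0.3616, 0.5301
  X=2: 0.2161, 0.5085
Sum of the 6 terms: H(X,Y) = 2.3101 bits

Marginal of X (row sums):
  P(X=0) = 7/60 + 1/10 = 13/60
  P(X=1) = 7/60 + 7/20 = 7/15
  P(X=2) = 1/20 + 4/15 = 19/60
H(X) = -[(13/60)·log₂(13/60) + (7/15)·log₂(7/15) + (19/60)·log₂(19/60)]
  = 0.4781 + 0.5131 + 0.5253 = 1.5165 bits

H(Y|X) = H(X,Y) - H(X) = 2.3101 - 1.5165 = 0.7936 bits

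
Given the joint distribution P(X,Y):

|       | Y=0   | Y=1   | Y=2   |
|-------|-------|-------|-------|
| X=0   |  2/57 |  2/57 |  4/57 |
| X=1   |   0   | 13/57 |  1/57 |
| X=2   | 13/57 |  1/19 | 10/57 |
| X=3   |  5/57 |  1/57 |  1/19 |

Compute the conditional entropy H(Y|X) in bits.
1.1490 bits

H(Y|X) = H(X,Y) - H(X)

H(X,Y) = -Σ_{x,y} P(x,y) log₂ P(x,y). Per-cell terms -P(x,y)·log₂P(x,y):
  X=0: 0.169575, 0.169575, 0.268975
  X=1: 0.000000, 0.486348, 0.102331
  X=2: 0.486348, 0.223575, 0.440520
  X=3: 0.307979, 0.102331, 0.223575
  (cells with P = 0 contribute 0)
Sum of the 12 terms: H(X,Y) = 2.98113 bits

Marginal of X (row sums):
  P(X=0) = 2/57 + 2/57 + 4/57 = 8/57
  P(X=1) = 0 + 13/57 + 1/57 = 14/57
  P(X=2) = 13/57 + 1/19 + 10/57 = 26/57
  P(X=3) = 5/57 + 1/57 + 1/19 = 3/19
H(X) = -[(8/57)·log₂(8/57) + (14/57)·log₂(14/57) + (26/57)·log₂(26/57) + (3/19)·log₂(3/19)]
  = 0.397599 + 0.497500 + 0.516556 + 0.420468 = 1.83212 bits

H(Y|X) = H(X,Y) - H(X) = 2.98113 - 1.83212 = 1.1490 bits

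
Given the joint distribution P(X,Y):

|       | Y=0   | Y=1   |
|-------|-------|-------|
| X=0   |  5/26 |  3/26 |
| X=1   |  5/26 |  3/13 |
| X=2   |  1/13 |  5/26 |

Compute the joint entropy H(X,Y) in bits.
2.5045 bits

H(X,Y) = -Σ_{x,y} P(x,y) log₂ P(x,y). Per-cell terms -P(x,y)·log₂P(x,y):
  X=0: 0.4574, 0.3595
  X=1: 0.4574, 0.4882
  X=2: 0.2846, 0.4574
Sum of the 6 terms: H(X,Y) = 2.5045 bits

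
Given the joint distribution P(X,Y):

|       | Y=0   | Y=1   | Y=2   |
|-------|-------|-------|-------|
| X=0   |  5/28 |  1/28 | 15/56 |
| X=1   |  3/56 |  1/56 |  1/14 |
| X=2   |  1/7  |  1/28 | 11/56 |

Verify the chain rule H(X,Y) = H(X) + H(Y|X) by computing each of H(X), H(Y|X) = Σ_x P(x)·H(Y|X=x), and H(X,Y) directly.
H(X) = 1.4391 bits, H(Y|X) = 1.3212 bits, H(X,Y) = 2.7604 bits

Marginal of X (row sums):
  P(X=0) = 5/28 + 1/28 + 15/56 = 27/56
  P(X=1) = 3/56 + 1/56 + 1/14 = 1/7
  P(X=2) = 1/7 + 1/28 + 11/56 = 3/8
H(X) = -[(27/56)·log₂(27/56) + (1/7)·log₂(1/7) + (3/8)·log₂(3/8)]
  = 0.50744 + 0.40105 + 0.53064 = 1.4391 bits

H(Y|X) = Σ_x P(x)·H(Y|X=x):
  X=0: P(X=0) = 27/56, P(Y|X=0) = (10/27, 2/27, 5/9) → H(Y|X=0) = 1.27997
  X=1: P(X=1) = 1/7, P(Y|X=1) = (3/8, 1/8, 1/2) → H(Y|X=1) = 1.40564
  X=2: P(X=2) = 3/8, P(Y|X=2) = (8/21, 2/21, 11/21) → H(Y|X=2) = 1.34214
H(Y|X) = (27/56)·1.27997 + (1/7)·1.40564 + (3/8)·1.34214 = 1.3212 bits

H(X,Y) = -Σ_{x,y} P(x,y) log₂ P(x,y). Per-cell terms -P(x,y)·log₂P(x,y):
  X=0: 0.44383, 0.17169, 0.50905
  X=1: 0.22620, 0.10370, 0.27195
  X=2: 0.40105, 0.17169, 0.46120
Sum of the 9 terms: H(X,Y) = 2.7604 bits

Chain rule check:
  H(X) + H(Y|X) = 1.4391 + 1.3212 = 2.7603 bits
  H(X,Y) = 2.7604 bits
✓ Chain rule verified (Δ = 0.0001 is 4-dp rounding noise: each of the three values was rounded independently).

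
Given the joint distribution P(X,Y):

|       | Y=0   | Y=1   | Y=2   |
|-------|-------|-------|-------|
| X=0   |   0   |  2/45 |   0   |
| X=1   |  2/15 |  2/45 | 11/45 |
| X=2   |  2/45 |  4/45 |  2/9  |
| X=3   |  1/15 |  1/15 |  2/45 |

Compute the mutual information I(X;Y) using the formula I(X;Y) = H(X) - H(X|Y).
0.1904 bits

I(X;Y) = H(X) - H(X|Y)

Marginal of X (row sums):
  P(X=0) = 0 + 2/45 + 0 = 2/45
  P(X=1) = 2/15 + 2/45 + 11/45 = 19/45
  P(X=2) = 2/45 + 4/45 + 2/9 = 16/45
  P(X=3) = 1/15 + 1/15 + 2/45 = 8/45
H(X) = -[(2/45)·log₂(2/45) + (19/45)·log₂(19/45) + (16/45)·log₂(16/45) + (8/45)·log₂(8/45)]
  = 0.199638 + 0.525213 + 0.530437 + 0.442996 = 1.698284 bits

Marginal of Y (column sums):
  P(Y=0) = 0 + 2/15 + 2/45 + 1/15 = 11/45
  P(Y=1) = 2/45 + 2/45 + 4/45 + 1/15 = 11/45
  P(Y=2) = 0 + 11/45 + 2/9 + 2/45 = 23/45
H(X|Y) = Σ_y P(y)·H(X|Y=y):
  Y=0: P(Y=0) = 11/45, P(X|Y=0) = (0, 6/11, 2/11, 3/11) → H(X|Y=0) = 1.435371
  Y=1: P(Y=1) = 11/45, P(X|Y=1) = (2/11, 2/11, 4/11, 3/11) → H(X|Y=1) = 1.936260
  Y=2: P(Y=2) = 23/45, P(X|Y=2) = (0, 11/23, 10/23, 2/23) → H(X|Y=2) = 1.337778
H(X|Y) = (11/45)·1.435371 + (11/45)·1.936260 + (23/45)·1.337778 = 1.507930 bits

I(X;Y) = H(X) - H(X|Y) = 1.698284 - 1.507930 = 0.1904 bits

Cross-check via I(X;Y) = H(X) + H(Y) - H(X,Y): computing H(Y) from the column sums and H(X,Y) from the 12 cells in the same way gives H(Y) = 1.488533 bits and H(X,Y) = 2.996462 bits, so
I(X;Y) = 1.698284 + 1.488533 - 2.996462 = 0.1904 bits ✓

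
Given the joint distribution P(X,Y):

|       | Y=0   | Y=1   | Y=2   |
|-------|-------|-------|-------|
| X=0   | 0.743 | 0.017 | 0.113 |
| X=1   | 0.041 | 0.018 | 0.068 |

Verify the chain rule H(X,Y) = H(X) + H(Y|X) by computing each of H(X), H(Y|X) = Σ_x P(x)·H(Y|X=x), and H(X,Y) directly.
H(X) = 0.5492 bits, H(Y|X) = 0.7816 bits, H(X,Y) = 1.3308 bits

Marginal of X (row sums):
  P(X=0) = 0.743 + 0.017 + 0.113 = 0.873
  P(X=1) = 0.041 + 0.018 + 0.068 = 0.127
H(X) = -[0.873·log₂(0.873) + 0.127·log₂(0.127)]
  = 0.171061 + 0.378092 = 0.5492 bits

H(Y|X) = Σ_x P(x)·H(Y|X=x):
  X=0: P(X=0) = 0.873, P(Y|X=0) = (743/873, 17/873, 113/873) → H(Y|X=0) = 0.690433
  X=1: P(X=1) = 0.127, P(Y|X=1) = (41/127, 18/127, 68/127) → H(Y|X=1) = 1.408639
H(Y|X) = 0.873·0.690433 + 0.127·1.408639 = 0.7816 bits

H(X,Y) = -Σ_{x,y} P(x,y) log₂ P(x,y). Per-cell terms -P(x,y)·log₂P(x,y):
  X=0: 0.318424, 0.099931, 0.355453
  X=1: 0.188938, 0.104325, 0.263726
Sum of the 6 terms: H(X,Y) = 1.3308 bits

Chain rule check:
  H(X) + H(Y|X) = 0.5492 + 0.7816 = 1.3308 bits
  H(X,Y) = 1.3308 bits
✓ Chain rule verified.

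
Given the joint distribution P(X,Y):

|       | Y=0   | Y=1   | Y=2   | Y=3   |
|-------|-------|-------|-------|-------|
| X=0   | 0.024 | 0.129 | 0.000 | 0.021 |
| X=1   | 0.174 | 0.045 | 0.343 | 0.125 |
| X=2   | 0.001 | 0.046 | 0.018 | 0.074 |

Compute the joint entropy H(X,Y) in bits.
2.7687 bits

H(X,Y) = -Σ_{x,y} P(x,y) log₂ P(x,y). Per-cell terms -P(x,y)·log₂P(x,y):
  X=0: 0.12914, 0.38114, 0.00000, 0.11704
  X=1: 0.43897, 0.20133, 0.52950, 0.37500
  X=2: 0.00997, 0.20434, 0.10433, 0.27797
  (cells with P = 0 contribute 0)
Sum of the 12 terms: H(X,Y) = 2.7687 bits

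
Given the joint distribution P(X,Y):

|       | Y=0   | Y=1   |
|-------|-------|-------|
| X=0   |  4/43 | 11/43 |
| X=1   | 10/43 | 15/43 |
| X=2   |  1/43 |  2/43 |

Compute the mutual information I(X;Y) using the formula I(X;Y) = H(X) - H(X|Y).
0.0126 bits

I(X;Y) = H(X) - H(X|Y)

Marginal of X (row sums):
  P(X=0) = 4/43 + 11/43 = 15/43
  P(X=1) = 10/43 + 15/43 = 25/43
  P(X=2) = 1/43 + 2/43 = 3/43
H(X) = -[(15/43)·log₂(15/43) + (25/43)·log₂(25/43) + (3/43)·log₂(3/43)]
  = 0.5300 + 0.4549 + 0.2680 = 1.2529 bits

Marginal of Y (column sums):
  P(Y=0) = 4/43 + 10/43 + 1/43 = 15/43
  P(Y=1) = 11/43 + 15/43 + 2/43 = 28/43
H(X|Y) = Σ_y P(y)·H(X|Y=y):
  Y=0: P(Y=0) = 15/43, P(X|Y=0) = (4/15, 2/3, 1/15) → H(X|Y=0) = 1.1589
  Y=1: P(Y=1) = 28/43, P(X|Y=1) = (11/28, 15/28, 1/14) → H(X|Y=1) = 1.2839
H(X|Y) = (15/43)·1.1589 + (28/43)·1.2839 = 1.2403 bits

I(X;Y) = H(X) - H(X|Y) = 1.2529 - 1.2403 = 0.0126 bits

Cross-check via I(X;Y) = H(X) + H(Y) - H(X,Y): computing H(Y) from the column sums and H(X,Y) from the 6 cells in the same way gives H(Y) = 0.9330 bits and H(X,Y) = 2.1733 bits, so
I(X;Y) = 1.2529 + 0.9330 - 2.1733 = 0.0126 bits ✓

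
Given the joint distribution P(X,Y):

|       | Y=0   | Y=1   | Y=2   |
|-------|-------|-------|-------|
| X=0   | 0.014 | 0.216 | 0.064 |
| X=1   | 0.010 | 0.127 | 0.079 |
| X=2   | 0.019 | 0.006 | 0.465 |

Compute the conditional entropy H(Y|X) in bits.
0.7169 bits

H(Y|X) = H(X,Y) - H(X)

H(X,Y) = -Σ_{x,y} P(x,y) log₂ P(x,y). Per-cell terms -P(x,y)·log₂P(x,y):
  X=0: 0.0862, 0.4776, 0.2538
  X=1: 0.0664, 0.3781, 0.2893
  X=2: 0.1086, 0.0443, 0.5137
Sum of the 9 terms: H(X,Y) = 2.2180 bits

Marginal of X (row sums):
  P(X=0) = 0.014 + 0.216 + 0.064 = 0.294
  P(X=1) = 0.010 + 0.127 + 0.079 = 0.216
  P(X=2) = 0.019 + 0.006 + 0.465 = 0.490
H(X) = -[0.294·log₂(0.294) + 0.216·log₂(0.216) + 0.490·log₂(0.490)]
  = 0.5192 + 0.4776 + 0.5043 = 1.5011 bits

H(Y|X) = H(X,Y) - H(X) = 2.2180 - 1.5011 = 0.7169 bits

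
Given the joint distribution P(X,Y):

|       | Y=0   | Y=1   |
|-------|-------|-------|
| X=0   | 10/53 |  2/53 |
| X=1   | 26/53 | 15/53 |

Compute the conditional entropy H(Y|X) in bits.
0.8801 bits

H(Y|X) = H(X,Y) - H(X)

H(X,Y) = -Σ_{x,y} P(x,y) log₂ P(x,y). Per-cell terms -P(x,y)·log₂P(x,y):
  X=0: 0.4540, 0.1784
  X=1: 0.5040, 0.5154
Sum of the 4 terms: H(X,Y) = 1.6518 bits

Marginal of X (row sums):
  P(X=0) = 10/53 + 2/53 = 12/53
  P(X=1) = 26/53 + 15/53 = 41/53
H(X) = -[(12/53)·log₂(12/53) + (41/53)·log₂(41/53)]
  = 0.4852 + 0.2865 = 0.7717 bits

H(Y|X) = H(X,Y) - H(X) = 1.6518 - 0.7717 = 0.8801 bits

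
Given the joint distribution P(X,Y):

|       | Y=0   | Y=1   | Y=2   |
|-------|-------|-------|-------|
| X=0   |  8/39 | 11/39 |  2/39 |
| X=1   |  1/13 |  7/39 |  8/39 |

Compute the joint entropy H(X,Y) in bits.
2.4018 bits

H(X,Y) = -Σ_{x,y} P(x,y) log₂ P(x,y). Per-cell terms -P(x,y)·log₂P(x,y):
  X=0: 0.4688, 0.5150, 0.2198
  X=1: 0.2846, 0.4448, 0.4688
Sum of the 6 terms: H(X,Y) = 2.4018 bits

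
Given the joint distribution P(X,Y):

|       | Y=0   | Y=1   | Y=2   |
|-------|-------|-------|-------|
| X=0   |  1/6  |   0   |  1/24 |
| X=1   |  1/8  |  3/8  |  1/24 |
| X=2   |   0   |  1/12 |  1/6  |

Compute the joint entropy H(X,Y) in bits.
2.4481 bits

H(X,Y) = -Σ_{x,y} P(x,y) log₂ P(x,y). Per-cell terms -P(x,y)·log₂P(x,y):
  X=0: 0.43083, 0.00000, 0.19104
  X=1: 0.37500, 0.53064, 0.19104
  X=2: 0.00000, 0.29875, 0.43083
  (cells with P = 0 contribute 0)
Sum of the 9 terms: H(X,Y) = 2.4481 bits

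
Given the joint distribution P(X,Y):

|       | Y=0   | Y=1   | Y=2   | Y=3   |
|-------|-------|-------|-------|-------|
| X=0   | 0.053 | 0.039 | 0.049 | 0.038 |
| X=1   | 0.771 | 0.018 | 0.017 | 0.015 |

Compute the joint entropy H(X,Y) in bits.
1.3840 bits

H(X,Y) = -Σ_{x,y} P(x,y) log₂ P(x,y). Per-cell terms -P(x,y)·log₂P(x,y):
  X=0: 0.2246, 0.1825, 0.2132, 0.1793
  X=1: 0.2893, 0.1043, 0.0999, 0.0909
Sum of the 8 terms: H(X,Y) = 1.3840 bits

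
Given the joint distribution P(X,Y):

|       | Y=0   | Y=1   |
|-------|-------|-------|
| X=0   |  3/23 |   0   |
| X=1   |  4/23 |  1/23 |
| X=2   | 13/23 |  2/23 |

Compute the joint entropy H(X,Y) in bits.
1.7905 bits

H(X,Y) = -Σ_{x,y} P(x,y) log₂ P(x,y). Per-cell terms -P(x,y)·log₂P(x,y):
  X=0: 0.3833, 0.0000
  X=1: 0.4389, 0.1967
  X=2: 0.4652, 0.3064
  (cells with P = 0 contribute 0)
Sum of the 6 terms: H(X,Y) = 1.7905 bits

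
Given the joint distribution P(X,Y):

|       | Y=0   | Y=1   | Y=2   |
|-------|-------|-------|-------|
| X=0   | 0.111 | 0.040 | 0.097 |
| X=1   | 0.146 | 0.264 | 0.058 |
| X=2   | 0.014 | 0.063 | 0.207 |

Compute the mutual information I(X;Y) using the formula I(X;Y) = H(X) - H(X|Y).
0.2762 bits

I(X;Y) = H(X) - H(X|Y)

Marginal of X (row sums):
  P(X=0) = 0.111 + 0.040 + 0.097 = 0.248
  P(X=1) = 0.146 + 0.264 + 0.058 = 0.468
  P(X=2) = 0.014 + 0.063 + 0.207 = 0.284
H(X) = -[0.248·log₂(0.248) + 0.468·log₂(0.468) + 0.284·log₂(0.284)]
  = 0.49887 + 0.51266 + 0.51575 = 1.52728 bits

Marginal of Y (column sums):
  P(Y=0) = 0.111 + 0.146 + 0.014 = 0.271
  P(Y=1) = 0.040 + 0.264 + 0.063 = 0.367
  P(Y=2) = 0.097 + 0.058 + 0.207 = 0.362
H(X|Y) = Σ_y P(y)·H(X|Y=y):
  Y=0: P(Y=0) = 0.271, P(X|Y=0) = (111/271, 146/271, 14/271) → H(X|Y=0) = 1.22902
  Y=1: P(Y=1) = 0.367, P(X|Y=1) = (40/367, 264/367, 63/367) → H(X|Y=1) = 1.12681
  Y=2: P(Y=2) = 0.362, P(X|Y=2) = (97/362, 29/181, 207/362) → H(X|Y=2) = 1.39348
H(X|Y) = 0.271·1.22902 + 0.367·1.12681 + 0.362·1.39348 = 1.25104 bits

I(X;Y) = H(X) - H(X|Y) = 1.52728 - 1.25104 = 0.2762 bits

Cross-check via I(X;Y) = H(X) + H(Y) - H(X,Y): computing H(Y) from the column sums and H(X,Y) from the 9 cells in the same way gives H(Y) = 1.57187 bits and H(X,Y) = 2.82291 bits, so
I(X;Y) = 1.52728 + 1.57187 - 2.82291 = 0.2762 bits ✓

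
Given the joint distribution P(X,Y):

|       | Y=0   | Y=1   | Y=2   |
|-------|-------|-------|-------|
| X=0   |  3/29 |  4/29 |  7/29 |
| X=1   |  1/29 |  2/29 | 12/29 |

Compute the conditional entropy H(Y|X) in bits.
1.1890 bits

H(Y|X) = H(X,Y) - H(X)

H(X,Y) = -Σ_{x,y} P(x,y) log₂ P(x,y). Per-cell terms -P(x,y)·log₂P(x,y):
  X=0: 0.33859, 0.39420, 0.49498
  X=1: 0.16752, 0.26607, 0.52677
Sum of the 6 terms: H(X,Y) = 2.1881 bits

Marginal of X (row sums):
  P(X=0) = 3/29 + 4/29 + 7/29 = 14/29
  P(X=1) = 1/29 + 2/29 + 12/29 = 15/29
H(X) = -[(14/29)·log₂(14/29) + (15/29)·log₂(15/29)]
  = 0.50720 + 0.49194 = 0.9991 bits

H(Y|X) = H(X,Y) - H(X) = 2.1881 - 0.9991 = 1.1890 bits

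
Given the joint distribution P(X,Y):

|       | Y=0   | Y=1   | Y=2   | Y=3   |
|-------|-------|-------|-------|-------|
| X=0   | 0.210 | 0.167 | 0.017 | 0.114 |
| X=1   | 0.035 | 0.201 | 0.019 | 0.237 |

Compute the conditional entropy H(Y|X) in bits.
1.5967 bits

H(Y|X) = H(X,Y) - H(X)

H(X,Y) = -Σ_{x,y} P(x,y) log₂ P(x,y). Per-cell terms -P(x,y)·log₂P(x,y):
  X=0: 0.4728, 0.4312, 0.0999, 0.3571
  X=1: 0.1693, 0.4653, 0.1086, 0.4923
Sum of the 8 terms: H(X,Y) = 2.5965 bits

Marginal of X (row sums):
  P(X=0) = 0.210 + 0.167 + 0.017 + 0.114 = 0.508
  P(X=1) = 0.035 + 0.201 + 0.019 + 0.237 = 0.492
H(X) = -[0.508·log₂(0.508) + 0.492·log₂(0.492)]
  = 0.4964 + 0.5034 = 0.9998 bits

H(Y|X) = H(X,Y) - H(X) = 2.5965 - 0.9998 = 1.5967 bits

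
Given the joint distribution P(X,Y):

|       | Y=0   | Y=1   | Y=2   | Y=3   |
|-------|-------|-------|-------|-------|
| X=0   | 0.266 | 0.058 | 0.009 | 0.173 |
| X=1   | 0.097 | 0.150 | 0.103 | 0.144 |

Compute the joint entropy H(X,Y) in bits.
2.7229 bits

H(X,Y) = -Σ_{x,y} P(x,y) log₂ P(x,y). Per-cell terms -P(x,y)·log₂P(x,y):
  X=0: 0.50819, 0.23825, 0.06116, 0.43789
  X=1: 0.32649, 0.41054, 0.33777, 0.40260
Sum of the 8 terms: H(X,Y) = 2.7229 bits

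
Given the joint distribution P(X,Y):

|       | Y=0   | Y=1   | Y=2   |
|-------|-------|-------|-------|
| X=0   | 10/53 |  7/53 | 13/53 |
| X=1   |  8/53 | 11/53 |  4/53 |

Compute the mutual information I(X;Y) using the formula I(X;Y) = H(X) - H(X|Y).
0.0709 bits

I(X;Y) = H(X) - H(X|Y)

Marginal of X (row sums):
  P(X=0) = 10/53 + 7/53 + 13/53 = 30/53
  P(X=1) = 8/53 + 11/53 + 4/53 = 23/53
H(X) = -[(30/53)·log₂(30/53) + (23/53)·log₂(23/53)]
  = 0.46473 + 0.52265 = 0.9874 bits

Marginal of Y (column sums):
  P(Y=0) = 10/53 + 8/53 = 18/53
  P(Y=1) = 7/53 + 11/53 = 18/53
  P(Y=2) = 13/53 + 4/53 = 17/53
H(X|Y) = Σ_y P(y)·H(X|Y=y):
  Y=0: P(Y=0) = 18/53, P(X|Y=0) = (5/9, 4/9) → H(X|Y=0) = 0.99108
  Y=1: P(Y=1) = 18/53, P(X|Y=1) = (7/18, 11/18) → H(X|Y=1) = 0.96408
  Y=2: P(Y=2) = 17/53, P(X|Y=2) = (13/17, 4/17) → H(X|Y=2) = 0.78713
H(X|Y) = (18/53)·0.99108 + (18/53)·0.96408 + (17/53)·0.78713 = 0.9165 bits

I(X;Y) = H(X) - H(X|Y) = 0.9874 - 0.9165 = 0.0709 bits

Cross-check via I(X;Y) = H(X) + H(Y) - H(X,Y): computing H(Y) from the column sums and H(X,Y) from the 6 cells in the same way gives H(Y) = 1.5844 bits and H(X,Y) = 2.5009 bits, so
I(X;Y) = 0.9874 + 1.5844 - 2.5009 = 0.0709 bits ✓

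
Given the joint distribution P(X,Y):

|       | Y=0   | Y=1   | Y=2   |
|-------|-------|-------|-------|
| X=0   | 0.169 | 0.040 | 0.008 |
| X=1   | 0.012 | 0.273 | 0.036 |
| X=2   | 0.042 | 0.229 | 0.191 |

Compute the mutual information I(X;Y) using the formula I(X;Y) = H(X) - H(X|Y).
0.4012 bits

I(X;Y) = H(X) - H(X|Y)

Marginal of X (row sums):
  P(X=0) = 0.169 + 0.040 + 0.008 = 0.217
  P(X=1) = 0.012 + 0.273 + 0.036 = 0.321
  P(X=2) = 0.042 + 0.229 + 0.191 = 0.462
H(X) = -[0.217·log₂(0.217) + 0.321·log₂(0.321) + 0.462·log₂(0.462)]
  = 0.478319 + 0.526233 + 0.514684 = 1.51924 bits

Marginal of Y (column sums):
  P(Y=0) = 0.169 + 0.012 + 0.042 = 0.223
  P(Y=1) = 0.040 + 0.273 + 0.229 = 0.542
  P(Y=2) = 0.008 + 0.036 + 0.191 = 0.235
H(X|Y) = Σ_y P(y)·H(X|Y=y):
  Y=0: P(Y=0) = 0.223, P(X|Y=0) = (169/223, 12/223, 42/223) → H(X|Y=0) = 0.983655
  Y=1: P(Y=1) = 0.542, P(X|Y=1) = (20/271, 273/542, 229/542) → H(X|Y=1) = 1.301010
  Y=2: P(Y=2) = 0.235, P(X|Y=2) = (8/235, 36/235, 191/235) → H(X|Y=2) = 0.823725
H(X|Y) = 0.223·0.983655 + 0.542·1.301010 + 0.235·0.823725 = 1.11808 bits

I(X;Y) = H(X) - H(X|Y) = 1.51924 - 1.11808 = 0.4012 bits

Cross-check via I(X;Y) = H(X) + H(Y) - H(X,Y): computing H(Y) from the column sums and H(X,Y) from the 9 cells in the same way gives H(Y) = 1.45268 bits and H(X,Y) = 2.57076 bits, so
I(X;Y) = 1.51924 + 1.45268 - 2.57076 = 0.4012 bits ✓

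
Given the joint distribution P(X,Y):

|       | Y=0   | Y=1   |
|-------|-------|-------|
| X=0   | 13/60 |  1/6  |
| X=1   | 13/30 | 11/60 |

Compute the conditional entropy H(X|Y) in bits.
0.9463 bits

H(X|Y) = H(X,Y) - H(Y)

H(X,Y) = -Σ_{x,y} P(x,y) log₂ P(x,y). Per-cell terms -P(x,y)·log₂P(x,y):
  X=0: 0.4781, 0.4308
  X=1: 0.5228, 0.4487
Sum of the 4 terms: H(X,Y) = 1.8804 bits

Marginal of Y (column sums):
  P(Y=0) = 13/60 + 13/30 = 13/20
  P(Y=1) = 1/6 + 11/60 = 7/20
H(Y) = -[(13/20)·log₂(13/20) + (7/20)·log₂(7/20)]
  = 0.4040 + 0.5301 = 0.9341 bits

H(X|Y) = H(X,Y) - H(Y) = 1.8804 - 0.9341 = 0.9463 bits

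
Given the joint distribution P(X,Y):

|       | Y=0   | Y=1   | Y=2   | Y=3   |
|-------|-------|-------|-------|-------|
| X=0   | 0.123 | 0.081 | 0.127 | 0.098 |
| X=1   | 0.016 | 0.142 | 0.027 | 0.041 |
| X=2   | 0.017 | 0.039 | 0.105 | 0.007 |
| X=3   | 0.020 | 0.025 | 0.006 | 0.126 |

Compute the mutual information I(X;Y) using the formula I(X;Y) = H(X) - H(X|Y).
0.3220 bits

I(X;Y) = H(X) - H(X|Y)

Marginal of X (row sums):
  P(X=0) = 0.123 + 0.081 + 0.127 + 0.098 = 0.429
  P(X=1) = 0.016 + 0.142 + 0.027 + 0.041 = 0.226
  P(X=2) = 0.017 + 0.039 + 0.105 + 0.007 = 0.168
  P(X=3) = 0.020 + 0.025 + 0.006 + 0.126 = 0.177
H(X) = -[0.429·log₂(0.429) + 0.226·log₂(0.226) + 0.168·log₂(0.168) + 0.177·log₂(0.177)]
  = 0.5238 + 0.4849 + 0.4323 + 0.4422 = 1.8832 bits

Marginal of Y (column sums):
  P(Y=0) = 0.123 + 0.016 + 0.017 + 0.020 = 0.176
  P(Y=1) = 0.081 + 0.142 + 0.039 + 0.025 = 0.287
  P(Y=2) = 0.127 + 0.027 + 0.105 + 0.006 = 0.265
  P(Y=3) = 0.098 + 0.041 + 0.007 + 0.126 = 0.272
H(X|Y) = Σ_y P(y)·H(X|Y=y):
  Y=0: P(Y=0) = 0.176, P(X|Y=0) = (123/176, 1/11, 17/176, 5/44) → H(X|Y=0) = 1.3580
  Y=1: P(Y=1) = 0.287, P(X|Y=1) = (81/287, 142/287, 39/287, 25/287) → H(X|Y=1) = 1.7154
  Y=2: P(Y=2) = 0.265, P(X|Y=2) = (127/265, 27/265, 21/53, 6/265) → H(X|Y=2) = 1.4972
  Y=3: P(Y=3) = 0.272, P(X|Y=3) = (49/136, 41/272, 7/272, 63/136) → H(X|Y=3) = 1.5923
H(X|Y) = 0.176·1.3580 + 0.287·1.7154 + 0.265·1.4972 + 0.272·1.5923 = 1.5612 bits

I(X;Y) = H(X) - H(X|Y) = 1.8832 - 1.5612 = 0.3220 bits

Cross-check via I(X;Y) = H(X) + H(Y) - H(X,Y): computing H(Y) from the column sums and H(X,Y) from the 16 cells in the same way gives H(Y) = 1.9766 bits and H(X,Y) = 3.5378 bits, so
I(X;Y) = 1.8832 + 1.9766 - 3.5378 = 0.3220 bits ✓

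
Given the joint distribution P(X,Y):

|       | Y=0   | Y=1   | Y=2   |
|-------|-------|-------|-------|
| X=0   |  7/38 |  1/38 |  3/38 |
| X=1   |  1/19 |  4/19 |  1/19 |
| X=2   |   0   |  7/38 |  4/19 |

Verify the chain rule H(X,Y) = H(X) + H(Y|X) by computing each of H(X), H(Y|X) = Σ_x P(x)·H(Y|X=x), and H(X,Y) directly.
H(X) = 1.5722 bits, H(Y|X) = 1.1479 bits, H(X,Y) = 2.7201 bits

Marginal of X (row sums):
  P(X=0) = 7/38 + 1/38 + 3/38 = 11/38
  P(X=1) = 1/19 + 4/19 + 1/19 = 6/19
  P(X=2) = 0 + 7/38 + 4/19 = 15/38
H(X) = -[(11/38)·log₂(11/38) + (6/19)·log₂(6/19) + (15/38)·log₂(15/38)]
  = 0.5177 + 0.5251 + 0.5294 = 1.5722 bits

H(Y|X) = Σ_x P(x)·H(Y|X=x):
  X=0: P(X=0) = 11/38, P(Y|X=0) = (7/11, 1/11, 3/11) → H(Y|X=0) = 1.2407
  X=1: P(X=1) = 6/19, P(Y|X=1) = (1/6, 2/3, 1/6) → H(Y|X=1) = 1.2516
  X=2: P(X=2) = 15/38, P(Y|X=2) = (0, 7/15, 8/15) → H(Y|X=2) = 0.9968
H(Y|X) = (11/38)·1.2407 + (6/19)·1.2516 + (15/38)·0.9968 = 1.1479 bits

H(X,Y) = -Σ_{x,y} P(x,y) log₂ P(x,y). Per-cell terms -P(x,y)·log₂P(x,y):
  X=0: 0.4496, 0.1381, 0.2892
  X=1: 0.2236, 0.4732, 0.2236
  X=2: 0.0000, 0.4496, 0.4732
  (cells with P = 0 contribute 0)
Sum of the 9 terms: H(X,Y) = 2.7201 bits

Chain rule check:
  H(X) + H(Y|X) = 1.5722 + 1.1479 = 2.7201 bits
  H(X,Y) = 2.7201 bits
✓ Chain rule verified.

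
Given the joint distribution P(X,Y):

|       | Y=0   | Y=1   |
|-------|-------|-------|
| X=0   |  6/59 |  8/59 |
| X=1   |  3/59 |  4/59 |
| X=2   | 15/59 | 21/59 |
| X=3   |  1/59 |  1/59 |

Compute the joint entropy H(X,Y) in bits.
2.4402 bits

H(X,Y) = -Σ_{x,y} P(x,y) log₂ P(x,y). Per-cell terms -P(x,y)·log₂P(x,y):
  X=0: 0.3354, 0.3909
  X=1: 0.2185, 0.2632
  X=2: 0.5023, 0.5305
  X=3: 0.0997, 0.0997
Sum of the 8 terms: H(X,Y) = 2.4402 bits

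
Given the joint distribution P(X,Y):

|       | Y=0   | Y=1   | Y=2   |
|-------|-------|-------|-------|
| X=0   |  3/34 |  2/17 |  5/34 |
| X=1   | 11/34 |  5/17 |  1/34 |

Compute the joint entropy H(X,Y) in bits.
2.2746 bits

H(X,Y) = -Σ_{x,y} P(x,y) log₂ P(x,y). Per-cell terms -P(x,y)·log₂P(x,y):
  X=0: 0.30904, 0.36323, 0.40670
  X=1: 0.52672, 0.51927, 0.14963
Sum of the 6 terms: H(X,Y) = 2.2746 bits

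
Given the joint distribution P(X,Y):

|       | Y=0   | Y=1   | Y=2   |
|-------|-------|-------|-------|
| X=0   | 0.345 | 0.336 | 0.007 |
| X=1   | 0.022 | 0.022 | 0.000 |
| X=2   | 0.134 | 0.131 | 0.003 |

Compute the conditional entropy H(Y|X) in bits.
1.0700 bits

H(Y|X) = H(X,Y) - H(X)

H(X,Y) = -Σ_{x,y} P(x,y) log₂ P(x,y). Per-cell terms -P(x,y)·log₂P(x,y):
  X=0: 0.52969, 0.52868, 0.05011
  X=1: 0.12114, 0.12114, 0.00000
  X=2: 0.38856, 0.38414, 0.02514
  (cells with P = 0 contribute 0)
Sum of the 9 terms: H(X,Y) = 2.1486 bits

Marginal of X (row sums):
  P(X=0) = 0.345 + 0.336 + 0.007 = 0.688
  P(X=1) = 0.022 + 0.022 + 0.000 = 0.044
  P(X=2) = 0.134 + 0.131 + 0.003 = 0.268
H(X) = -[0.688·log₂(0.688) + 0.044·log₂(0.044) + 0.268·log₂(0.268)]
  = 0.37119 + 0.19828 + 0.50912 = 1.0786 bits

H(Y|X) = H(X,Y) - H(X) = 2.1486 - 1.0786 = 1.0700 bits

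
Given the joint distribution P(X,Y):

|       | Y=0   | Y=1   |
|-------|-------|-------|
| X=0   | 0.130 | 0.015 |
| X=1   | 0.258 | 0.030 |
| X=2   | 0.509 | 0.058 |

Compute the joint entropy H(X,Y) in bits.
1.8637 bits

H(X,Y) = -Σ_{x,y} P(x,y) log₂ P(x,y). Per-cell terms -P(x,y)·log₂P(x,y):
  X=0: 0.38264, 0.09088
  X=1: 0.50428, 0.15177
  X=2: 0.49590, 0.23825
Sum of the 6 terms: H(X,Y) = 1.8637 bits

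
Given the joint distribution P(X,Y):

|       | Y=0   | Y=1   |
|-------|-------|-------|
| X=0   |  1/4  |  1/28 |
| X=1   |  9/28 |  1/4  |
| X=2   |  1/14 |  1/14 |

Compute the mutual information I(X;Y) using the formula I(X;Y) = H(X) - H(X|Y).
0.0772 bits

I(X;Y) = H(X) - H(X|Y)

Marginal of X (row sums):
  P(X=0) = 1/4 + 1/28 = 2/7
  P(X=1) = 9/28 + 1/4 = 4/7
  P(X=2) = 1/14 + 1/14 = 1/7
H(X) = -[(2/7)·log₂(2/7) + (4/7)·log₂(4/7) + (1/7)·log₂(1/7)]
  = 0.5164 + 0.4613 + 0.4011 = 1.3788 bits

Marginal of Y (column sums):
  P(Y=0) = 1/4 + 9/28 + 1/14 = 9/14
  P(Y=1) = 1/28 + 1/4 + 1/14 = 5/14
H(X|Y) = Σ_y P(y)·H(X|Y=y):
  Y=0: P(Y=0) = 9/14, P(X|Y=0) = (7/18, 1/2, 1/9) → H(X|Y=0) = 1.3821
  Y=1: P(Y=1) = 5/14, P(X|Y=1) = (1/10, 7/10, 1/5) → H(X|Y=1) = 1.1568
H(X|Y) = (9/14)·1.3821 + (5/14)·1.1568 = 1.3016 bits

I(X;Y) = H(X) - H(X|Y) = 1.3788 - 1.3016 = 0.0772 bits

Cross-check via I(X;Y) = H(X) + H(Y) - H(X,Y): computing H(Y) from the column sums and H(X,Y) from the 6 cells in the same way gives H(Y) = 0.9403 bits and H(X,Y) = 2.2419 bits, so
I(X;Y) = 1.3788 + 0.9403 - 2.2419 = 0.0772 bits ✓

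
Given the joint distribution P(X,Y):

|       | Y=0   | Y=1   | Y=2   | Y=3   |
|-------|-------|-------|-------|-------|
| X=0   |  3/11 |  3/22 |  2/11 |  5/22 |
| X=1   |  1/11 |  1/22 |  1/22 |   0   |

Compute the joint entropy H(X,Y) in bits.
2.5561 bits

H(X,Y) = -Σ_{x,y} P(x,y) log₂ P(x,y). Per-cell terms -P(x,y)·log₂P(x,y):
  X=0: 0.5112, 0.3920, 0.4472, 0.4858
  X=1: 0.3145, 0.2027, 0.2027, 0.0000
  (cells with P = 0 contribute 0)
Sum of the 8 terms: H(X,Y) = 2.5561 bits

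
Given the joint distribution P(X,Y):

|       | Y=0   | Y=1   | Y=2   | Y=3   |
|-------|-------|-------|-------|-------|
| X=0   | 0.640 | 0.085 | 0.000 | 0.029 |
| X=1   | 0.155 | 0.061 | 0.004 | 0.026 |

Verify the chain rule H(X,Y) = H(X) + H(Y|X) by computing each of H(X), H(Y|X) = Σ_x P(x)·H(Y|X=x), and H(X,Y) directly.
H(X) = 0.8049 bits, H(Y|X) = 0.8894 bits, H(X,Y) = 1.6943 bits

Marginal of X (row sums):
  P(X=0) = 0.640 + 0.085 + 0.000 + 0.029 = 0.754
  P(X=1) = 0.155 + 0.061 + 0.004 + 0.026 = 0.246
H(X) = -[0.754·log₂(0.754) + 0.246·log₂(0.246)]
  = 0.3072 + 0.4977 = 0.8049 bits

H(Y|X) = Σ_x P(x)·H(Y|X=x):
  X=0: P(X=0) = 0.754, P(Y|X=0) = (320/377, 85/754, 0, 1/26) → H(Y|X=0) = 0.7365
  X=1: P(X=1) = 0.246, P(Y|X=1) = (155/246, 61/246, 2/123, 13/123) → H(Y|X=1) = 1.3580
H(Y|X) = 0.754·0.7365 + 0.246·1.3580 = 0.8894 bits

H(X,Y) = -Σ_{x,y} P(x,y) log₂ P(x,y). Per-cell terms -P(x,y)·log₂P(x,y):
  X=0: 0.4121, 0.3023, 0.0000, 0.1481
  X=1: 0.4169, 0.2461, 0.0319, 0.1369
  (cells with P = 0 contribute 0)
Sum of the 8 terms: H(X,Y) = 1.6943 bits

Chain rule check:
  H(X) + H(Y|X) = 0.8049 + 0.8894 = 1.6943 bits
  H(X,Y) = 1.6943 bits
✓ Chain rule verified.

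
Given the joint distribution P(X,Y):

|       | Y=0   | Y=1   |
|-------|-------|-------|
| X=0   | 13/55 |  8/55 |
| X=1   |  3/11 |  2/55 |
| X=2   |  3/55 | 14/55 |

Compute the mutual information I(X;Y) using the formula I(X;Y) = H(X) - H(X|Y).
0.2529 bits

I(X;Y) = H(X) - H(X|Y)

Marginal of X (row sums):
  P(X=0) = 13/55 + 8/55 = 21/55
  P(X=1) = 3/11 + 2/55 = 17/55
  P(X=2) = 3/55 + 14/55 = 17/55
H(X) = -[(21/55)·log₂(21/55) + (17/55)·log₂(17/55) + (17/55)·log₂(17/55)]
  = 0.53036 + 0.52357 + 0.52357 = 1.5775 bits

Marginal of Y (column sums):
  P(Y=0) = 13/55 + 3/11 + 3/55 = 31/55
  P(Y=1) = 8/55 + 2/55 + 14/55 = 24/55
H(X|Y) = Σ_y P(y)·H(X|Y=y):
  Y=0: P(Y=0) = 31/55, P(X|Y=0) = (13/31, 15/31, 3/31) → H(X|Y=0) = 1.35858
  Y=1: P(Y=1) = 24/55, P(X|Y=1) = (1/3, 1/12, 7/12) → H(X|Y=1) = 1.28067
H(X|Y) = (31/55)·1.35858 + (24/55)·1.28067 = 1.3246 bits

I(X;Y) = H(X) - H(X|Y) = 1.5775 - 1.3246 = 0.2529 bits

Cross-check via I(X;Y) = H(X) + H(Y) - H(X,Y): computing H(Y) from the column sums and H(X,Y) from the 6 cells in the same way gives H(Y) = 0.9883 bits and H(X,Y) = 2.3129 bits, so
I(X;Y) = 1.5775 + 0.9883 - 2.3129 = 0.2529 bits ✓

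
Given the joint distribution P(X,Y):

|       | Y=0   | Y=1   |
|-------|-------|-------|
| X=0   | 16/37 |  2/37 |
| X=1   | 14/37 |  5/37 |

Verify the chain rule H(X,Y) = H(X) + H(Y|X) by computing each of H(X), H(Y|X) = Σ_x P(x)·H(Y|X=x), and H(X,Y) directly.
H(X) = 0.9995 bits, H(Y|X) = 0.6718 bits, H(X,Y) = 1.6713 bits

Marginal of X (row sums):
  P(X=0) = 16/37 + 2/37 = 18/37
  P(X=1) = 14/37 + 5/37 = 19/37
H(X) = -[(18/37)·log₂(18/37) + (19/37)·log₂(19/37)]
  = 0.50572 + 0.49376 = 0.9995 bits

H(Y|X) = Σ_x P(x)·H(Y|X=x):
  X=0: P(X=0) = 18/37, P(Y|X=0) = (8/9, 1/9) → H(Y|X=0) = 0.50326
  X=1: P(X=1) = 19/37, P(Y|X=1) = (14/19, 5/19) → H(Y|X=1) = 0.83147
H(Y|X) = (18/37)·0.50326 + (19/37)·0.83147 = 0.6718 bits

H(X,Y) = -Σ_{x,y} P(x,y) log₂ P(x,y). Per-cell terms -P(x,y)·log₂P(x,y):
  X=0: 0.52301, 0.22754
  X=1: 0.53052, 0.39021
Sum of the 4 terms: H(X,Y) = 1.6713 bits

Chain rule check:
  H(X) + H(Y|X) = 0.9995 + 0.6718 = 1.6713 bits
  H(X,Y) = 1.6713 bits
✓ Chain rule verified.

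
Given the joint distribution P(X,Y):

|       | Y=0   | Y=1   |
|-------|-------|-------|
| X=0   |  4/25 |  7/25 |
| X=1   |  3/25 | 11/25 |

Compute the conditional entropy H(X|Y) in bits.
0.9700 bits

H(X|Y) = H(X,Y) - H(Y)

H(X,Y) = -Σ_{x,y} P(x,y) log₂ P(x,y). Per-cell terms -P(x,y)·log₂P(x,y):
  X=0: 0.423017, 0.514220
  X=1: 0.367067, 0.521147
Sum of the 4 terms: H(X,Y) = 1.82545 bits

Marginal of Y (column sums):
  P(Y=0) = 4/25 + 3/25 = 7/25
  P(Y=1) = 7/25 + 11/25 = 18/25
H(Y) = -[(7/25)·log₂(7/25) + (18/25)·log₂(18/25)]
  = 0.514220 + 0.341230 = 0.85545 bits

H(X|Y) = H(X,Y) - H(Y) = 1.82545 - 0.85545 = 0.9700 bits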